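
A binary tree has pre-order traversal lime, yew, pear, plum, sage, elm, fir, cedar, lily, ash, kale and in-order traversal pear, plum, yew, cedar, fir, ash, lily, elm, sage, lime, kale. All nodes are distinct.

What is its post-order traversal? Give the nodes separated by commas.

plum, pear, cedar, ash, lily, fir, elm, sage, yew, kale, lime

The first element of pre-order is the root; it splits in-order into left and right subtrees.
Root lime: left subtree has 9 nodes {pear, plum, yew, cedar, fir, ash, lily, elm, sage}, right has 1 {kale}.
  Root yew: left subtree has 2 nodes {pear, plum}, right has 6 {cedar, fir, ash, lily, elm, sage}.
    Root pear: left subtree has 0 nodes { }, right has 1 {plum}.
    Root sage: left subtree has 5 nodes {cedar, fir, ash, lily, elm}, right has 0 { }.
      Root elm: left subtree has 4 nodes {cedar, fir, ash, lily}, right has 0 { }.
        Root fir: left subtree has 1 node {cedar}, right has 2 {ash, lily}.
          Root lily: left subtree has 1 node {ash}, right has 0 { }.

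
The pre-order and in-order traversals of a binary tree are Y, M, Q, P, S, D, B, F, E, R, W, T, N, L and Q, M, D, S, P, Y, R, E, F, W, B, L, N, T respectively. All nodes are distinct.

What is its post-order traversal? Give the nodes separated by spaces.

Q D S P M R E W F L N T B Y

The first element of pre-order is the root; it splits in-order into left and right subtrees.
Root Y: left subtree has 5 nodes {Q, M, D, S, P}, right has 8 {R, E, F, W, B, L, N, T}.
  Root M: left subtree has 1 node {Q}, right has 3 {D, S, P}.
    Root P: left subtree has 2 nodes {D, S}, right has 0 { }.
      Root S: left subtree has 1 node {D}, right has 0 { }.
  Root B: left subtree has 4 nodes {R, E, F, W}, right has 3 {L, N, T}.
    Root F: left subtree has 2 nodes {R, E}, right has 1 {W}.
      Root E: left subtree has 1 node {R}, right has 0 { }.
    Root T: left subtree has 2 nodes {L, N}, right has 0 { }.
      Root N: left subtree has 1 node {L}, right has 0 { }.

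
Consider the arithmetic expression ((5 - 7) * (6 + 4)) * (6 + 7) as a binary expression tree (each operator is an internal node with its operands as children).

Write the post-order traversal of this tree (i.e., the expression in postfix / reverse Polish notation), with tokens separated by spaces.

5 7 - 6 4 + * 6 7 + *

Post-order on an expression tree gives postfix notation: for each operator, emit left operand, right operand, then the operator.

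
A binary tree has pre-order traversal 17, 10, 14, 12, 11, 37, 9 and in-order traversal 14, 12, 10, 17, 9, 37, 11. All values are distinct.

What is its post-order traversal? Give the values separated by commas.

12, 14, 10, 9, 37, 11, 17

The first element of pre-order is the root; it splits in-order into left and right subtrees.
Root 17: left subtree has 3 nodes {14, 12, 10}, right has 3 {9, 37, 11}.
  Root 10: left subtree has 2 nodes {14, 12}, right has 0 { }.
    Root 14: left subtree has 0 nodes { }, right has 1 {12}.
  Root 11: left subtree has 2 nodes {9, 37}, right has 0 { }.
    Root 37: left subtree has 1 node {9}, right has 0 { }.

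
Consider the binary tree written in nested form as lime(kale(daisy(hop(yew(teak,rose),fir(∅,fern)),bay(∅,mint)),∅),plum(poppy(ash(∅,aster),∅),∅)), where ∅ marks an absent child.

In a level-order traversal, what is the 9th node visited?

Level-order visits nodes level by level from the root, left to right within each level.
Level 0: lime
Level 1: kale, plum
Level 2: daisy, poppy
Level 3: hop, bay, ash
Level 4: yew, fir, mint, aster
Level 5: teak, rose, fern
Full level-order sequence: lime, kale, plum, daisy, poppy, hop, bay, ash, yew, fir, mint, aster, teak, rose, fern.

yew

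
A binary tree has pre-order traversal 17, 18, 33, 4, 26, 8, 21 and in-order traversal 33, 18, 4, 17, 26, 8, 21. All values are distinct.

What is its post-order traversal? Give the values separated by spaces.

33 4 18 21 8 26 17

The first element of pre-order is the root; it splits in-order into left and right subtrees.
Root 17: left subtree has 3 nodes {33, 18, 4}, right has 3 {26, 8, 21}.
  Root 18: left subtree has 1 node {33}, right has 1 {4}.
  Root 26: left subtree has 0 nodes { }, right has 2 {8, 21}.
    Root 8: left subtree has 0 nodes { }, right has 1 {21}.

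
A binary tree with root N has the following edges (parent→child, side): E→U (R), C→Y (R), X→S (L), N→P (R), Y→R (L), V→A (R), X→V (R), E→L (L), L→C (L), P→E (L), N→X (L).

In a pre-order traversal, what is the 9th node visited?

Pre-order visits the node, then its left subtree, then its right subtree.
Visit N.
At N: go left to X.
  Visit X.
  At X: go left to S.
    S is a leaf — visit S.
  At X: go right to V.
    Visit V.
    At V: no left child.
    At V: go right to A.
      A is a leaf — visit A.
At N: go right to P.
  Visit P.
  At P: go left to E.
    Visit E.
    At E: go left to L.
      Visit L.
      At L: go left to C.
        Visit C.
        At C: no left child.
        At C: go right to Y.
          Visit Y.
          At Y: go left to R.
            R is a leaf — visit R.
          At Y: no right child.
      At L: no right child.
    At E: go right to U.
      U is a leaf — visit U.
  At P: no right child.
Full pre-order sequence: N, X, S, V, A, P, E, L, C, Y, R, U.

C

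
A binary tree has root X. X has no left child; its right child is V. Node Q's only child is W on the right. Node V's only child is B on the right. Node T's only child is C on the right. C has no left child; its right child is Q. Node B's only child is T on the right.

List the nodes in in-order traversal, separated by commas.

X, V, B, T, C, Q, W

In-order visits the left subtree, then the node, then the right subtree.
At X: no left child.
Visit X.
At X: go right to V.
  At V: no left child.
  Visit V.
  At V: go right to B.
    At B: no left child.
    Visit B.
    At B: go right to T.
      At T: no left child.
      Visit T.
      At T: go right to C.
        At C: no left child.
        Visit C.
        At C: go right to Q.
          At Q: no left child.
          Visit Q.
          At Q: go right to W.
            W is a leaf — visit W.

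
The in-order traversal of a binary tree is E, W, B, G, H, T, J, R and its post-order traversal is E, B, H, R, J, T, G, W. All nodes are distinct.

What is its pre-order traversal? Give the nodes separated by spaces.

W E G B T H J R

The last element of post-order is the root; it splits in-order into left and right subtrees.
Root W: left subtree has 1 node {E}, right has 6 {B, G, H, T, J, R}.
  Root G: left subtree has 1 node {B}, right has 4 {H, T, J, R}.
    Root T: left subtree has 1 node {H}, right has 2 {J, R}.
      Root J: left subtree has 0 nodes { }, right has 1 {R}.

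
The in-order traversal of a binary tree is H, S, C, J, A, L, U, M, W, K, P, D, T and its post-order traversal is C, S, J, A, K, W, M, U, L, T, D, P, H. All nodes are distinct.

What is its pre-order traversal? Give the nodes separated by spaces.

The last element of post-order is the root; it splits in-order into left and right subtrees.
Root H: left subtree has 0 nodes { }, right has 12 {S, C, J, A, L, U, M, W, K, P, D, T}.
  Root P: left subtree has 9 nodes {S, C, J, A, L, U, M, W, K}, right has 2 {D, T}.
    Root L: left subtree has 4 nodes {S, C, J, A}, right has 4 {U, M, W, K}.
      Root A: left subtree has 3 nodes {S, C, J}, right has 0 { }.
        Root J: left subtree has 2 nodes {S, C}, right has 0 { }.
          Root S: left subtree has 0 nodes { }, right has 1 {C}.
      Root U: left subtree has 0 nodes { }, right has 3 {M, W, K}.
        Root M: left subtree has 0 nodes { }, right has 2 {W, K}.
          Root W: left subtree has 0 nodes { }, right has 1 {K}.
    Root D: left subtree has 0 nodes { }, right has 1 {T}.

H P L A J S C U M W K D T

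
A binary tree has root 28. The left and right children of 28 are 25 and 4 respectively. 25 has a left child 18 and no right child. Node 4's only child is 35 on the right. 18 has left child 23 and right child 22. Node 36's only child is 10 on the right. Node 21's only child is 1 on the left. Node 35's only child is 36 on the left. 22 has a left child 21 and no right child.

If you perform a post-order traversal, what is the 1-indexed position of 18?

Post-order visits the left subtree, then the right subtree, then the node.
At 28: go left to 25.
  At 25: go left to 18.
    At 18: go left to 23.
      23 is a leaf — visit 23.
    At 18: go right to 22.
      At 22: go left to 21.
        At 21: go left to 1.
          1 is a leaf — visit 1.
        At 21: no right child.
        Visit 21.
      At 22: no right child.
      Visit 22.
    Visit 18.
  At 25: no right child.
  Visit 25.
At 28: go right to 4.
  At 4: no left child.
  At 4: go right to 35.
    At 35: go left to 36.
      At 36: no left child.
      At 36: go right to 10.
        10 is a leaf — visit 10.
      Visit 36.
    At 35: no right child.
    Visit 35.
  Visit 4.
Visit 28.
Full post-order sequence: 23, 1, 21, 22, 18, 25, 10, 36, 35, 4, 28.

5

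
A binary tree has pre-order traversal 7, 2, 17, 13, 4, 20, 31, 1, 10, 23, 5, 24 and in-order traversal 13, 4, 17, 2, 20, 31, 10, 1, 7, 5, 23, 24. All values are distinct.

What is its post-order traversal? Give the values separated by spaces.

The first element of pre-order is the root; it splits in-order into left and right subtrees.
Root 7: left subtree has 8 nodes {13, 4, 17, 2, 20, 31, 10, 1}, right has 3 {5, 23, 24}.
  Root 2: left subtree has 3 nodes {13, 4, 17}, right has 4 {20, 31, 10, 1}.
    Root 17: left subtree has 2 nodes {13, 4}, right has 0 { }.
      Root 13: left subtree has 0 nodes { }, right has 1 {4}.
    Root 20: left subtree has 0 nodes { }, right has 3 {31, 10, 1}.
      Root 31: left subtree has 0 nodes { }, right has 2 {10, 1}.
        Root 1: left subtree has 1 node {10}, right has 0 { }.
  Root 23: left subtree has 1 node {5}, right has 1 {24}.

4 13 17 10 1 31 20 2 5 24 23 7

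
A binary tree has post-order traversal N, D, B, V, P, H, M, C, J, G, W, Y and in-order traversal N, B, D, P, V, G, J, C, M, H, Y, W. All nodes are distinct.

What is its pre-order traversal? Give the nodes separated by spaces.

The last element of post-order is the root; it splits in-order into left and right subtrees.
Root Y: left subtree has 10 nodes {N, B, D, P, V, G, J, C, M, H}, right has 1 {W}.
  Root G: left subtree has 5 nodes {N, B, D, P, V}, right has 4 {J, C, M, H}.
    Root P: left subtree has 3 nodes {N, B, D}, right has 1 {V}.
      Root B: left subtree has 1 node {N}, right has 1 {D}.
    Root J: left subtree has 0 nodes { }, right has 3 {C, M, H}.
      Root C: left subtree has 0 nodes { }, right has 2 {M, H}.
        Root M: left subtree has 0 nodes { }, right has 1 {H}.

Y G P B N D V J C M H W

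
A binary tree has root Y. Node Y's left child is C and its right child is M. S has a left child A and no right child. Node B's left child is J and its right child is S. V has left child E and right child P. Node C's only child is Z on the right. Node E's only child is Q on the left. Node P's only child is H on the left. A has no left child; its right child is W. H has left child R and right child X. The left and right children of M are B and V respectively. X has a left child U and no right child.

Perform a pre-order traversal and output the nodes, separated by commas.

Pre-order visits the node, then its left subtree, then its right subtree.
Visit Y.
At Y: go left to C.
  Visit C.
  At C: no left child.
  At C: go right to Z.
    Z is a leaf — visit Z.
At Y: go right to M.
  Visit M.
  At M: go left to B.
    Visit B.
    At B: go left to J.
      J is a leaf — visit J.
    At B: go right to S.
      Visit S.
      At S: go left to A.
        Visit A.
        At A: no left child.
        At A: go right to W.
          W is a leaf — visit W.
      At S: no right child.
  At M: go right to V.
    Visit V.
    At V: go left to E.
      Visit E.
      At E: go left to Q.
        Q is a leaf — visit Q.
      At E: no right child.
    At V: go right to P.
      Visit P.
      At P: go left to H.
        Visit H.
        At H: go left to R.
          R is a leaf — visit R.
        At H: go right to X.
          Visit X.
          At X: go left to U.
            U is a leaf — visit U.
          At X: no right child.
      At P: no right child.

Y, C, Z, M, B, J, S, A, W, V, E, Q, P, H, R, X, U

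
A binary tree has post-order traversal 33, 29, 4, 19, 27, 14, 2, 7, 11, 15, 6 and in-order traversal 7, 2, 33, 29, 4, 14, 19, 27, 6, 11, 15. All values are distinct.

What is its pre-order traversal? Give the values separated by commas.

6, 7, 2, 14, 4, 29, 33, 27, 19, 15, 11

The last element of post-order is the root; it splits in-order into left and right subtrees.
Root 6: left subtree has 8 nodes {7, 2, 33, 29, 4, 14, 19, 27}, right has 2 {11, 15}.
  Root 7: left subtree has 0 nodes { }, right has 7 {2, 33, 29, 4, 14, 19, 27}.
    Root 2: left subtree has 0 nodes { }, right has 6 {33, 29, 4, 14, 19, 27}.
      Root 14: left subtree has 3 nodes {33, 29, 4}, right has 2 {19, 27}.
        Root 4: left subtree has 2 nodes {33, 29}, right has 0 { }.
          Root 29: left subtree has 1 node {33}, right has 0 { }.
        Root 27: left subtree has 1 node {19}, right has 0 { }.
  Root 15: left subtree has 1 node {11}, right has 0 { }.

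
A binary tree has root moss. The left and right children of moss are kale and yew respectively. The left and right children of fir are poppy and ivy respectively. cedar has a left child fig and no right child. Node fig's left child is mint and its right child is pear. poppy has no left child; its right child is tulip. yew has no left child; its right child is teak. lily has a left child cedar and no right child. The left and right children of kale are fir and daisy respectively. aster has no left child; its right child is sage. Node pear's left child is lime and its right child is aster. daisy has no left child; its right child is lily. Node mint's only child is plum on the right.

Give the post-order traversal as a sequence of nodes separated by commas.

Post-order visits the left subtree, then the right subtree, then the node.
At moss: go left to kale.
  At kale: go left to fir.
    At fir: go left to poppy.
      At poppy: no left child.
      At poppy: go right to tulip.
        tulip is a leaf — visit tulip.
      Visit poppy.
    At fir: go right to ivy.
      ivy is a leaf — visit ivy.
    Visit fir.
  At kale: go right to daisy.
    At daisy: no left child.
    At daisy: go right to lily.
      At lily: go left to cedar.
        At cedar: go left to fig.
          At fig: go left to mint.
            At mint: no left child.
            At mint: go right to plum.
              plum is a leaf — visit plum.
            Visit mint.
          At fig: go right to pear.
            At pear: go left to lime.
              lime is a leaf — visit lime.
            At pear: go right to aster.
              At aster: no left child.
              At aster: go right to sage.
                sage is a leaf — visit sage.
              Visit aster.
            Visit pear.
          Visit fig.
        At cedar: no right child.
        Visit cedar.
      At lily: no right child.
      Visit lily.
    Visit daisy.
  Visit kale.
At moss: go right to yew.
  At yew: no left child.
  At yew: go right to teak.
    teak is a leaf — visit teak.
  Visit yew.
Visit moss.

tulip, poppy, ivy, fir, plum, mint, lime, sage, aster, pear, fig, cedar, lily, daisy, kale, teak, yew, moss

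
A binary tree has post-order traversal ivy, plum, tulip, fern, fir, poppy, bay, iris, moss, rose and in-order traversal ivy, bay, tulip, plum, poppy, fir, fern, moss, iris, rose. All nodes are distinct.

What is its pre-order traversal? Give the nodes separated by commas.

rose, moss, bay, ivy, poppy, tulip, plum, fir, fern, iris

The last element of post-order is the root; it splits in-order into left and right subtrees.
Root rose: left subtree has 9 nodes {ivy, bay, tulip, plum, poppy, fir, fern, moss, iris}, right has 0 { }.
  Root moss: left subtree has 7 nodes {ivy, bay, tulip, plum, poppy, fir, fern}, right has 1 {iris}.
    Root bay: left subtree has 1 node {ivy}, right has 5 {tulip, plum, poppy, fir, fern}.
      Root poppy: left subtree has 2 nodes {tulip, plum}, right has 2 {fir, fern}.
        Root tulip: left subtree has 0 nodes { }, right has 1 {plum}.
        Root fir: left subtree has 0 nodes { }, right has 1 {fern}.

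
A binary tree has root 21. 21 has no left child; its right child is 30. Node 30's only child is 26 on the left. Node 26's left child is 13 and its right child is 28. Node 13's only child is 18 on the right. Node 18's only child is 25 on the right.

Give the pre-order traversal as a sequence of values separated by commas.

Pre-order visits the node, then its left subtree, then its right subtree.
Visit 21.
At 21: no left child.
At 21: go right to 30.
  Visit 30.
  At 30: go left to 26.
    Visit 26.
    At 26: go left to 13.
      Visit 13.
      At 13: no left child.
      At 13: go right to 18.
        Visit 18.
        At 18: no left child.
        At 18: go right to 25.
          25 is a leaf — visit 25.
    At 26: go right to 28.
      28 is a leaf — visit 28.
  At 30: no right child.

21, 30, 26, 13, 18, 25, 28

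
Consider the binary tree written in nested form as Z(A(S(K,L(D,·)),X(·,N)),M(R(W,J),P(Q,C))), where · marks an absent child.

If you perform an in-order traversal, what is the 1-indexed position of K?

1

In-order visits the left subtree, then the node, then the right subtree.
At Z: go left to A.
  At A: go left to S.
    At S: go left to K.
      K is a leaf — visit K.
    Visit S.
    At S: go right to L.
      At L: go left to D.
        D is a leaf — visit D.
      Visit L.
      At L: no right child.
  Visit A.
  At A: go right to X.
    At X: no left child.
    Visit X.
    At X: go right to N.
      N is a leaf — visit N.
Visit Z.
At Z: go right to M.
  At M: go left to R.
    At R: go left to W.
      W is a leaf — visit W.
    Visit R.
    At R: go right to J.
      J is a leaf — visit J.
  Visit M.
  At M: go right to P.
    At P: go left to Q.
      Q is a leaf — visit Q.
    Visit P.
    At P: go right to C.
      C is a leaf — visit C.
Full in-order sequence: K, S, D, L, A, X, N, Z, W, R, J, M, Q, P, C.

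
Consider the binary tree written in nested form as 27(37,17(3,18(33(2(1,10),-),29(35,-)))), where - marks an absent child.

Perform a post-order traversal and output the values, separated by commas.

37, 3, 1, 10, 2, 33, 35, 29, 18, 17, 27

Post-order visits the left subtree, then the right subtree, then the node.
At 27: go left to 37.
  37 is a leaf — visit 37.
At 27: go right to 17.
  At 17: go left to 3.
    3 is a leaf — visit 3.
  At 17: go right to 18.
    At 18: go left to 33.
      At 33: go left to 2.
        At 2: go left to 1.
          1 is a leaf — visit 1.
        At 2: go right to 10.
          10 is a leaf — visit 10.
        Visit 2.
      At 33: no right child.
      Visit 33.
    At 18: go right to 29.
      At 29: go left to 35.
        35 is a leaf — visit 35.
      At 29: no right child.
      Visit 29.
    Visit 18.
  Visit 17.
Visit 27.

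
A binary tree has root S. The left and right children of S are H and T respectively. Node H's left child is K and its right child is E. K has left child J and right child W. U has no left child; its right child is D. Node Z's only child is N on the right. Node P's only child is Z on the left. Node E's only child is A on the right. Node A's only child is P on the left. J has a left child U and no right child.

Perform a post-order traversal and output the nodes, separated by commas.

D, U, J, W, K, N, Z, P, A, E, H, T, S

Post-order visits the left subtree, then the right subtree, then the node.
At S: go left to H.
  At H: go left to K.
    At K: go left to J.
      At J: go left to U.
        At U: no left child.
        At U: go right to D.
          D is a leaf — visit D.
        Visit U.
      At J: no right child.
      Visit J.
    At K: go right to W.
      W is a leaf — visit W.
    Visit K.
  At H: go right to E.
    At E: no left child.
    At E: go right to A.
      At A: go left to P.
        At P: go left to Z.
          At Z: no left child.
          At Z: go right to N.
            N is a leaf — visit N.
          Visit Z.
        At P: no right child.
        Visit P.
      At A: no right child.
      Visit A.
    Visit E.
  Visit H.
At S: go right to T.
  T is a leaf — visit T.
Visit S.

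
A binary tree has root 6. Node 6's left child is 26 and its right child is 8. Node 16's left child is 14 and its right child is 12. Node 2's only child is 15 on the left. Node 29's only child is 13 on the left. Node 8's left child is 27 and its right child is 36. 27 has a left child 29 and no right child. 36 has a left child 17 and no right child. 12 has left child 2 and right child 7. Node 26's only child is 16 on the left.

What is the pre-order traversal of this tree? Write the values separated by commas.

6, 26, 16, 14, 12, 2, 15, 7, 8, 27, 29, 13, 36, 17

Pre-order visits the node, then its left subtree, then its right subtree.
Visit 6.
At 6: go left to 26.
  Visit 26.
  At 26: go left to 16.
    Visit 16.
    At 16: go left to 14.
      14 is a leaf — visit 14.
    At 16: go right to 12.
      Visit 12.
      At 12: go left to 2.
        Visit 2.
        At 2: go left to 15.
          15 is a leaf — visit 15.
        At 2: no right child.
      At 12: go right to 7.
        7 is a leaf — visit 7.
  At 26: no right child.
At 6: go right to 8.
  Visit 8.
  At 8: go left to 27.
    Visit 27.
    At 27: go left to 29.
      Visit 29.
      At 29: go left to 13.
        13 is a leaf — visit 13.
      At 29: no right child.
    At 27: no right child.
  At 8: go right to 36.
    Visit 36.
    At 36: go left to 17.
      17 is a leaf — visit 17.
    At 36: no right child.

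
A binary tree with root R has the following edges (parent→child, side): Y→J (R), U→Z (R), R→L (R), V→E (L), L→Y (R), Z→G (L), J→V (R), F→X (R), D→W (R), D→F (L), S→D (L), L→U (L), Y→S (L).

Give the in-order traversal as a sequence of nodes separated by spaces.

In-order visits the left subtree, then the node, then the right subtree.
At R: no left child.
Visit R.
At R: go right to L.
  At L: go left to U.
    At U: no left child.
    Visit U.
    At U: go right to Z.
      At Z: go left to G.
        G is a leaf — visit G.
      Visit Z.
      At Z: no right child.
  Visit L.
  At L: go right to Y.
    At Y: go left to S.
      At S: go left to D.
        At D: go left to F.
          At F: no left child.
          Visit F.
          At F: go right to X.
            X is a leaf — visit X.
        Visit D.
        At D: go right to W.
          W is a leaf — visit W.
      Visit S.
      At S: no right child.
    Visit Y.
    At Y: go right to J.
      At J: no left child.
      Visit J.
      At J: go right to V.
        At V: go left to E.
          E is a leaf — visit E.
        Visit V.
        At V: no right child.

R U G Z L F X D W S Y J E V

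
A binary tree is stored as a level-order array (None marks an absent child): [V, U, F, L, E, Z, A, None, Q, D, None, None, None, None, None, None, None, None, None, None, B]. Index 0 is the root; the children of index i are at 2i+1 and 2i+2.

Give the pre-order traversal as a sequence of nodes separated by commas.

Pre-order visits the node, then its left subtree, then its right subtree.
Visit V.
At V: go left to U.
  Visit U.
  At U: go left to L.
    Visit L.
    At L: no left child.
    At L: go right to Q.
      Q is a leaf — visit Q.
  At U: go right to E.
    Visit E.
    At E: go left to D.
      Visit D.
      At D: no left child.
      At D: go right to B.
        B is a leaf — visit B.
    At E: no right child.
At V: go right to F.
  Visit F.
  At F: go left to Z.
    Z is a leaf — visit Z.
  At F: go right to A.
    A is a leaf — visit A.

V, U, L, Q, E, D, B, F, Z, A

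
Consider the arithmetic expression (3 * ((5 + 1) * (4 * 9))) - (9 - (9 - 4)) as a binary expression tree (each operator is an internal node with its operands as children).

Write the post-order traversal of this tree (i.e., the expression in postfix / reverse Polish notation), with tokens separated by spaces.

Post-order on an expression tree gives postfix notation: for each operator, emit left operand, right operand, then the operator.

3 5 1 + 4 9 * * * 9 9 4 - - -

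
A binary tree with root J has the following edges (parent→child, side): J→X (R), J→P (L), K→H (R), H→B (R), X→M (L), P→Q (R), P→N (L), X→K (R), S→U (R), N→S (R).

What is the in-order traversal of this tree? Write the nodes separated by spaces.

In-order visits the left subtree, then the node, then the right subtree.
At J: go left to P.
  At P: go left to N.
    At N: no left child.
    Visit N.
    At N: go right to S.
      At S: no left child.
      Visit S.
      At S: go right to U.
        U is a leaf — visit U.
  Visit P.
  At P: go right to Q.
    Q is a leaf — visit Q.
Visit J.
At J: go right to X.
  At X: go left to M.
    M is a leaf — visit M.
  Visit X.
  At X: go right to K.
    At K: no left child.
    Visit K.
    At K: go right to H.
      At H: no left child.
      Visit H.
      At H: go right to B.
        B is a leaf — visit B.

N S U P Q J M X K H B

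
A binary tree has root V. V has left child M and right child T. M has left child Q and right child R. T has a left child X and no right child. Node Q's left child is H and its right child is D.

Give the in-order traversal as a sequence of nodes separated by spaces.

In-order visits the left subtree, then the node, then the right subtree.
At V: go left to M.
  At M: go left to Q.
    At Q: go left to H.
      H is a leaf — visit H.
    Visit Q.
    At Q: go right to D.
      D is a leaf — visit D.
  Visit M.
  At M: go right to R.
    R is a leaf — visit R.
Visit V.
At V: go right to T.
  At T: go left to X.
    X is a leaf — visit X.
  Visit T.
  At T: no right child.

H Q D M R V X T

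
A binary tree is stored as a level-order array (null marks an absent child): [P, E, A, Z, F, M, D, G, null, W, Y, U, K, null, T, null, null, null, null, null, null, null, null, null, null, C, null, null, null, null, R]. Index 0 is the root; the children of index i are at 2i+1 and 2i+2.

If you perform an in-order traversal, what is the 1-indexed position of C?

In-order visits the left subtree, then the node, then the right subtree.
At P: go left to E.
  At E: go left to Z.
    At Z: go left to G.
      G is a leaf — visit G.
    Visit Z.
    At Z: no right child.
  Visit E.
  At E: go right to F.
    At F: go left to W.
      W is a leaf — visit W.
    Visit F.
    At F: go right to Y.
      Y is a leaf — visit Y.
Visit P.
At P: go right to A.
  At A: go left to M.
    At M: go left to U.
      U is a leaf — visit U.
    Visit M.
    At M: go right to K.
      At K: go left to C.
        C is a leaf — visit C.
      Visit K.
      At K: no right child.
  Visit A.
  At A: go right to D.
    At D: no left child.
    Visit D.
    At D: go right to T.
      At T: no left child.
      Visit T.
      At T: go right to R.
        R is a leaf — visit R.
Full in-order sequence: G, Z, E, W, F, Y, P, U, M, C, K, A, D, T, R.

10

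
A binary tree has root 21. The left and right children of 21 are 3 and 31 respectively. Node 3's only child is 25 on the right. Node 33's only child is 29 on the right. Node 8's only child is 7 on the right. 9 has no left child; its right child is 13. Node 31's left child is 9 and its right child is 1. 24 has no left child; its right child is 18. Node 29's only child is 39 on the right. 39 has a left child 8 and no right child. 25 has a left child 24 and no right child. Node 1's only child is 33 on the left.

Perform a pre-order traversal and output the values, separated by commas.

21, 3, 25, 24, 18, 31, 9, 13, 1, 33, 29, 39, 8, 7

Pre-order visits the node, then its left subtree, then its right subtree.
Visit 21.
At 21: go left to 3.
  Visit 3.
  At 3: no left child.
  At 3: go right to 25.
    Visit 25.
    At 25: go left to 24.
      Visit 24.
      At 24: no left child.
      At 24: go right to 18.
        18 is a leaf — visit 18.
    At 25: no right child.
At 21: go right to 31.
  Visit 31.
  At 31: go left to 9.
    Visit 9.
    At 9: no left child.
    At 9: go right to 13.
      13 is a leaf — visit 13.
  At 31: go right to 1.
    Visit 1.
    At 1: go left to 33.
      Visit 33.
      At 33: no left child.
      At 33: go right to 29.
        Visit 29.
        At 29: no left child.
        At 29: go right to 39.
          Visit 39.
          At 39: go left to 8.
            Visit 8.
            At 8: no left child.
            At 8: go right to 7.
              7 is a leaf — visit 7.
          At 39: no right child.
    At 1: no right child.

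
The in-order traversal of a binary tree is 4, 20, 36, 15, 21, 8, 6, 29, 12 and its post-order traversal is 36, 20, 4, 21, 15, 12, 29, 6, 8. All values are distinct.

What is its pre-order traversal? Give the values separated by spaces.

The last element of post-order is the root; it splits in-order into left and right subtrees.
Root 8: left subtree has 5 nodes {4, 20, 36, 15, 21}, right has 3 {6, 29, 12}.
  Root 15: left subtree has 3 nodes {4, 20, 36}, right has 1 {21}.
    Root 4: left subtree has 0 nodes { }, right has 2 {20, 36}.
      Root 20: left subtree has 0 nodes { }, right has 1 {36}.
  Root 6: left subtree has 0 nodes { }, right has 2 {29, 12}.
    Root 29: left subtree has 0 nodes { }, right has 1 {12}.

8 15 4 20 36 21 6 29 12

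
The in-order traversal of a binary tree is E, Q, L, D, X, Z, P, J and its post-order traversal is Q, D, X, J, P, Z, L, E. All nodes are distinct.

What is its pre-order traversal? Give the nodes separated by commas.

E, L, Q, Z, X, D, P, J

The last element of post-order is the root; it splits in-order into left and right subtrees.
Root E: left subtree has 0 nodes { }, right has 7 {Q, L, D, X, Z, P, J}.
  Root L: left subtree has 1 node {Q}, right has 5 {D, X, Z, P, J}.
    Root Z: left subtree has 2 nodes {D, X}, right has 2 {P, J}.
      Root X: left subtree has 1 node {D}, right has 0 { }.
      Root P: left subtree has 0 nodes { }, right has 1 {J}.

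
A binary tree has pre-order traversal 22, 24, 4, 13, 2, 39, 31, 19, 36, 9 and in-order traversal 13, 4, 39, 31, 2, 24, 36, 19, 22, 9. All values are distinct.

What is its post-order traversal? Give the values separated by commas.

The first element of pre-order is the root; it splits in-order into left and right subtrees.
Root 22: left subtree has 8 nodes {13, 4, 39, 31, 2, 24, 36, 19}, right has 1 {9}.
  Root 24: left subtree has 5 nodes {13, 4, 39, 31, 2}, right has 2 {36, 19}.
    Root 4: left subtree has 1 node {13}, right has 3 {39, 31, 2}.
      Root 2: left subtree has 2 nodes {39, 31}, right has 0 { }.
        Root 39: left subtree has 0 nodes { }, right has 1 {31}.
    Root 19: left subtree has 1 node {36}, right has 0 { }.

13, 31, 39, 2, 4, 36, 19, 24, 9, 22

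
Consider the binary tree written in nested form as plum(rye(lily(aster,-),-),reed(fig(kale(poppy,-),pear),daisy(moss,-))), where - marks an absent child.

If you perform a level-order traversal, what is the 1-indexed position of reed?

Level-order visits nodes level by level from the root, left to right within each level.
Level 0: plum
Level 1: rye, reed
Level 2: lily, fig, daisy
Level 3: aster, kale, pear, moss
Level 4: poppy
Full level-order sequence: plum, rye, reed, lily, fig, daisy, aster, kale, pear, moss, poppy.

3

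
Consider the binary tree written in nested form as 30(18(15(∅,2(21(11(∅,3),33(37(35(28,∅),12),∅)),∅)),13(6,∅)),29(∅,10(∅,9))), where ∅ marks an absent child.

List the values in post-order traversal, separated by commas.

Post-order visits the left subtree, then the right subtree, then the node.
At 30: go left to 18.
  At 18: go left to 15.
    At 15: no left child.
    At 15: go right to 2.
      At 2: go left to 21.
        At 21: go left to 11.
          At 11: no left child.
          At 11: go right to 3.
            3 is a leaf — visit 3.
          Visit 11.
        At 21: go right to 33.
          At 33: go left to 37.
            At 37: go left to 35.
              At 35: go left to 28.
                28 is a leaf — visit 28.
              At 35: no right child.
              Visit 35.
            At 37: go right to 12.
              12 is a leaf — visit 12.
            Visit 37.
          At 33: no right child.
          Visit 33.
        Visit 21.
      At 2: no right child.
      Visit 2.
    Visit 15.
  At 18: go right to 13.
    At 13: go left to 6.
      6 is a leaf — visit 6.
    At 13: no right child.
    Visit 13.
  Visit 18.
At 30: go right to 29.
  At 29: no left child.
  At 29: go right to 10.
    At 10: no left child.
    At 10: go right to 9.
      9 is a leaf — visit 9.
    Visit 10.
  Visit 29.
Visit 30.

3, 11, 28, 35, 12, 37, 33, 21, 2, 15, 6, 13, 18, 9, 10, 29, 30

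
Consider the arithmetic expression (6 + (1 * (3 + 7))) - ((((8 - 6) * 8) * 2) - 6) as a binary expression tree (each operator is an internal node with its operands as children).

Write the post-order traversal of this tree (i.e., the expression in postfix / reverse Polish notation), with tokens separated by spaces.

Post-order on an expression tree gives postfix notation: for each operator, emit left operand, right operand, then the operator.

6 1 3 7 + * + 8 6 - 8 * 2 * 6 - -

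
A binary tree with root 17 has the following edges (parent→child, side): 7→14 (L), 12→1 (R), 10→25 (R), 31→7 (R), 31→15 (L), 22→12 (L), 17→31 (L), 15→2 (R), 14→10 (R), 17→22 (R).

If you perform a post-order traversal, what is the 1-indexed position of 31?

7

Post-order visits the left subtree, then the right subtree, then the node.
At 17: go left to 31.
  At 31: go left to 15.
    At 15: no left child.
    At 15: go right to 2.
      2 is a leaf — visit 2.
    Visit 15.
  At 31: go right to 7.
    At 7: go left to 14.
      At 14: no left child.
      At 14: go right to 10.
        At 10: no left child.
        At 10: go right to 25.
          25 is a leaf — visit 25.
        Visit 10.
      Visit 14.
    At 7: no right child.
    Visit 7.
  Visit 31.
At 17: go right to 22.
  At 22: go left to 12.
    At 12: no left child.
    At 12: go right to 1.
      1 is a leaf — visit 1.
    Visit 12.
  At 22: no right child.
  Visit 22.
Visit 17.
Full post-order sequence: 2, 15, 25, 10, 14, 7, 31, 1, 12, 22, 17.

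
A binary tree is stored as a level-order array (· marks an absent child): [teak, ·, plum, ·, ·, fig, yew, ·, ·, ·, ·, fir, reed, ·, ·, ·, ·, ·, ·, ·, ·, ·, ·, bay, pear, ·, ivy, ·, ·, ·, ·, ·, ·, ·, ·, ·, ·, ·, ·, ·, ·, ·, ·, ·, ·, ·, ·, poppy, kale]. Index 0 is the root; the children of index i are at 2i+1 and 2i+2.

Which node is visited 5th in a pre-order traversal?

Pre-order visits the node, then its left subtree, then its right subtree.
Visit teak.
At teak: no left child.
At teak: go right to plum.
  Visit plum.
  At plum: go left to fig.
    Visit fig.
    At fig: go left to fir.
      Visit fir.
      At fir: go left to bay.
        Visit bay.
        At bay: go left to poppy.
          poppy is a leaf — visit poppy.
        At bay: go right to kale.
          kale is a leaf — visit kale.
      At fir: go right to pear.
        pear is a leaf — visit pear.
    At fig: go right to reed.
      Visit reed.
      At reed: no left child.
      At reed: go right to ivy.
        ivy is a leaf — visit ivy.
  At plum: go right to yew.
    yew is a leaf — visit yew.
Full pre-order sequence: teak, plum, fig, fir, bay, poppy, kale, pear, reed, ivy, yew.

bay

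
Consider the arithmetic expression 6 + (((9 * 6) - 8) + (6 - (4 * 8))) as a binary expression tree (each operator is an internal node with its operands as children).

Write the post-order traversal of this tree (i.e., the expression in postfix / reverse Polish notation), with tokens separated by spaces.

6 9 6 * 8 - 6 4 8 * - + +

Post-order on an expression tree gives postfix notation: for each operator, emit left operand, right operand, then the operator.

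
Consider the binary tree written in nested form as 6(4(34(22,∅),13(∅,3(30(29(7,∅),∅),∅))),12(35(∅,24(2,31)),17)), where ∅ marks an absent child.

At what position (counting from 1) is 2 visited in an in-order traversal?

11

In-order visits the left subtree, then the node, then the right subtree.
At 6: go left to 4.
  At 4: go left to 34.
    At 34: go left to 22.
      22 is a leaf — visit 22.
    Visit 34.
    At 34: no right child.
  Visit 4.
  At 4: go right to 13.
    At 13: no left child.
    Visit 13.
    At 13: go right to 3.
      At 3: go left to 30.
        At 30: go left to 29.
          At 29: go left to 7.
            7 is a leaf — visit 7.
          Visit 29.
          At 29: no right child.
        Visit 30.
        At 30: no right child.
      Visit 3.
      At 3: no right child.
Visit 6.
At 6: go right to 12.
  At 12: go left to 35.
    At 35: no left child.
    Visit 35.
    At 35: go right to 24.
      At 24: go left to 2.
        2 is a leaf — visit 2.
      Visit 24.
      At 24: go right to 31.
        31 is a leaf — visit 31.
  Visit 12.
  At 12: go right to 17.
    17 is a leaf — visit 17.
Full in-order sequence: 22, 34, 4, 13, 7, 29, 30, 3, 6, 35, 2, 24, 31, 12, 17.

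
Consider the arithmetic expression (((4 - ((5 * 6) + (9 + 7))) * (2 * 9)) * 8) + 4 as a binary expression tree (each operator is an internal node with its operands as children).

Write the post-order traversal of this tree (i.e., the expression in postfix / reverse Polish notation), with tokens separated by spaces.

4 5 6 * 9 7 + + - 2 9 * * 8 * 4 +

Post-order on an expression tree gives postfix notation: for each operator, emit left operand, right operand, then the operator.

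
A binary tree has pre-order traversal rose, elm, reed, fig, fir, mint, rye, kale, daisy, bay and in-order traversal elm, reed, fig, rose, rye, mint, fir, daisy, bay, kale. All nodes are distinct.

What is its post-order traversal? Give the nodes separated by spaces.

fig reed elm rye mint bay daisy kale fir rose

The first element of pre-order is the root; it splits in-order into left and right subtrees.
Root rose: left subtree has 3 nodes {elm, reed, fig}, right has 6 {rye, mint, fir, daisy, bay, kale}.
  Root elm: left subtree has 0 nodes { }, right has 2 {reed, fig}.
    Root reed: left subtree has 0 nodes { }, right has 1 {fig}.
  Root fir: left subtree has 2 nodes {rye, mint}, right has 3 {daisy, bay, kale}.
    Root mint: left subtree has 1 node {rye}, right has 0 { }.
    Root kale: left subtree has 2 nodes {daisy, bay}, right has 0 { }.
      Root daisy: left subtree has 0 nodes { }, right has 1 {bay}.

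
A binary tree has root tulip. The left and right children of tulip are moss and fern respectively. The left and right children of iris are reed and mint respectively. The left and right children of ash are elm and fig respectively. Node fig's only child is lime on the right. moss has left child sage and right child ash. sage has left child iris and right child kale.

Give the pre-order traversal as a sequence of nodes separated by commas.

tulip, moss, sage, iris, reed, mint, kale, ash, elm, fig, lime, fern

Pre-order visits the node, then its left subtree, then its right subtree.
Visit tulip.
At tulip: go left to moss.
  Visit moss.
  At moss: go left to sage.
    Visit sage.
    At sage: go left to iris.
      Visit iris.
      At iris: go left to reed.
        reed is a leaf — visit reed.
      At iris: go right to mint.
        mint is a leaf — visit mint.
    At sage: go right to kale.
      kale is a leaf — visit kale.
  At moss: go right to ash.
    Visit ash.
    At ash: go left to elm.
      elm is a leaf — visit elm.
    At ash: go right to fig.
      Visit fig.
      At fig: no left child.
      At fig: go right to lime.
        lime is a leaf — visit lime.
At tulip: go right to fern.
  fern is a leaf — visit fern.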